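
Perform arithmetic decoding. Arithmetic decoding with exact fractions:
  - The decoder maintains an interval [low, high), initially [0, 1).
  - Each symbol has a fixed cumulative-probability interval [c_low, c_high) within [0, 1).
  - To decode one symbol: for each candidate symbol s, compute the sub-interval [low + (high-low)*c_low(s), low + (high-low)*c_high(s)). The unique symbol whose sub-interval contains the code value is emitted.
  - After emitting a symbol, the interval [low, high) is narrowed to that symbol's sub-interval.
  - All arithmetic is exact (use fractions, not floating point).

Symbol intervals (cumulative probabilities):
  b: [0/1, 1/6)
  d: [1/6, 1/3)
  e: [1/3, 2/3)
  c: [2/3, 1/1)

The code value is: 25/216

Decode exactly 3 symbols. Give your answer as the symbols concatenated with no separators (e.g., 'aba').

Step 1: interval [0/1, 1/1), width = 1/1 - 0/1 = 1/1
  'b': [0/1 + 1/1*0/1, 0/1 + 1/1*1/6) = [0/1, 1/6) <- contains code 25/216
  'd': [0/1 + 1/1*1/6, 0/1 + 1/1*1/3) = [1/6, 1/3)
  'e': [0/1 + 1/1*1/3, 0/1 + 1/1*2/3) = [1/3, 2/3)
  'c': [0/1 + 1/1*2/3, 0/1 + 1/1*1/1) = [2/3, 1/1)
  emit 'b', narrow to [0/1, 1/6)
Step 2: interval [0/1, 1/6), width = 1/6 - 0/1 = 1/6
  'b': [0/1 + 1/6*0/1, 0/1 + 1/6*1/6) = [0/1, 1/36)
  'd': [0/1 + 1/6*1/6, 0/1 + 1/6*1/3) = [1/36, 1/18)
  'e': [0/1 + 1/6*1/3, 0/1 + 1/6*2/3) = [1/18, 1/9)
  'c': [0/1 + 1/6*2/3, 0/1 + 1/6*1/1) = [1/9, 1/6) <- contains code 25/216
  emit 'c', narrow to [1/9, 1/6)
Step 3: interval [1/9, 1/6), width = 1/6 - 1/9 = 1/18
  'b': [1/9 + 1/18*0/1, 1/9 + 1/18*1/6) = [1/9, 13/108) <- contains code 25/216
  'd': [1/9 + 1/18*1/6, 1/9 + 1/18*1/3) = [13/108, 7/54)
  'e': [1/9 + 1/18*1/3, 1/9 + 1/18*2/3) = [7/54, 4/27)
  'c': [1/9 + 1/18*2/3, 1/9 + 1/18*1/1) = [4/27, 1/6)
  emit 'b', narrow to [1/9, 13/108)

Answer: bcb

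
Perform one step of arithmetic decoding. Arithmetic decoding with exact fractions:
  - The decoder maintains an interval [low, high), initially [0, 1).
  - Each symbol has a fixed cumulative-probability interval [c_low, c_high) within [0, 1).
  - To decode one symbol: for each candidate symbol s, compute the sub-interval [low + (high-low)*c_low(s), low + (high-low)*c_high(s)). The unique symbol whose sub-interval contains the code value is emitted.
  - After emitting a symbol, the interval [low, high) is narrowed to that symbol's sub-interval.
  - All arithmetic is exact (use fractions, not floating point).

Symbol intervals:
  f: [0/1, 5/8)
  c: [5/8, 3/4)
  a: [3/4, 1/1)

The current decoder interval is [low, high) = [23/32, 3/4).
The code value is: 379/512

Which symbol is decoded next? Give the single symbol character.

Answer: c

Derivation:
Interval width = high − low = 3/4 − 23/32 = 1/32
Scaled code = (code − low) / width = (379/512 − 23/32) / 1/32 = 11/16
  f: [0/1, 5/8) 
  c: [5/8, 3/4) ← scaled code falls here ✓
  a: [3/4, 1/1) 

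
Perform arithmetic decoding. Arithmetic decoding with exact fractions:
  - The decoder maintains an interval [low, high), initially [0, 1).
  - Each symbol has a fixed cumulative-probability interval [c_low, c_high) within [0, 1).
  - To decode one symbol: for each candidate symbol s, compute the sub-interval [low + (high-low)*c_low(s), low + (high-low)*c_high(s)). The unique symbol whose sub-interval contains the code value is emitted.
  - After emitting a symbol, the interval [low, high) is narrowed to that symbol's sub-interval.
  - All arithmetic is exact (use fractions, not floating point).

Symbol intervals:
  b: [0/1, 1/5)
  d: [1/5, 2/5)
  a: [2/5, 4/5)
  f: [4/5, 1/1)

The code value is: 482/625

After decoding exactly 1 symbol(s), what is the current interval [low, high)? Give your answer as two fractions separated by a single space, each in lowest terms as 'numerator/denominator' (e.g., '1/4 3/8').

Step 1: interval [0/1, 1/1), width = 1/1 - 0/1 = 1/1
  'b': [0/1 + 1/1*0/1, 0/1 + 1/1*1/5) = [0/1, 1/5)
  'd': [0/1 + 1/1*1/5, 0/1 + 1/1*2/5) = [1/5, 2/5)
  'a': [0/1 + 1/1*2/5, 0/1 + 1/1*4/5) = [2/5, 4/5) <- contains code 482/625
  'f': [0/1 + 1/1*4/5, 0/1 + 1/1*1/1) = [4/5, 1/1)
  emit 'a', narrow to [2/5, 4/5)

Answer: 2/5 4/5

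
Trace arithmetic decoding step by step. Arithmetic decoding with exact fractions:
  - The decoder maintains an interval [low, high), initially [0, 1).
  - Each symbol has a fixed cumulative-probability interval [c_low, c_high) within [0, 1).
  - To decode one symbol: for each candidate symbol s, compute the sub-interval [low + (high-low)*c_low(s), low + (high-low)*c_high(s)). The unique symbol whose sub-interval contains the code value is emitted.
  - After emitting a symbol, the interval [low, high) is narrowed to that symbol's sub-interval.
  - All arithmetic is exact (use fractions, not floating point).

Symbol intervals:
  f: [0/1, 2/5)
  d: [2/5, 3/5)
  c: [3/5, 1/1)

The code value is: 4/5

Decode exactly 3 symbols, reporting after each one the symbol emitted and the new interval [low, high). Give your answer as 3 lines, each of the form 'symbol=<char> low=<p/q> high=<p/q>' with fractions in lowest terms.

Answer: symbol=c low=3/5 high=1/1
symbol=d low=19/25 high=21/25
symbol=d low=99/125 high=101/125

Derivation:
Step 1: interval [0/1, 1/1), width = 1/1 - 0/1 = 1/1
  'f': [0/1 + 1/1*0/1, 0/1 + 1/1*2/5) = [0/1, 2/5)
  'd': [0/1 + 1/1*2/5, 0/1 + 1/1*3/5) = [2/5, 3/5)
  'c': [0/1 + 1/1*3/5, 0/1 + 1/1*1/1) = [3/5, 1/1) <- contains code 4/5
  emit 'c', narrow to [3/5, 1/1)
Step 2: interval [3/5, 1/1), width = 1/1 - 3/5 = 2/5
  'f': [3/5 + 2/5*0/1, 3/5 + 2/5*2/5) = [3/5, 19/25)
  'd': [3/5 + 2/5*2/5, 3/5 + 2/5*3/5) = [19/25, 21/25) <- contains code 4/5
  'c': [3/5 + 2/5*3/5, 3/5 + 2/5*1/1) = [21/25, 1/1)
  emit 'd', narrow to [19/25, 21/25)
Step 3: interval [19/25, 21/25), width = 21/25 - 19/25 = 2/25
  'f': [19/25 + 2/25*0/1, 19/25 + 2/25*2/5) = [19/25, 99/125)
  'd': [19/25 + 2/25*2/5, 19/25 + 2/25*3/5) = [99/125, 101/125) <- contains code 4/5
  'c': [19/25 + 2/25*3/5, 19/25 + 2/25*1/1) = [101/125, 21/25)
  emit 'd', narrow to [99/125, 101/125)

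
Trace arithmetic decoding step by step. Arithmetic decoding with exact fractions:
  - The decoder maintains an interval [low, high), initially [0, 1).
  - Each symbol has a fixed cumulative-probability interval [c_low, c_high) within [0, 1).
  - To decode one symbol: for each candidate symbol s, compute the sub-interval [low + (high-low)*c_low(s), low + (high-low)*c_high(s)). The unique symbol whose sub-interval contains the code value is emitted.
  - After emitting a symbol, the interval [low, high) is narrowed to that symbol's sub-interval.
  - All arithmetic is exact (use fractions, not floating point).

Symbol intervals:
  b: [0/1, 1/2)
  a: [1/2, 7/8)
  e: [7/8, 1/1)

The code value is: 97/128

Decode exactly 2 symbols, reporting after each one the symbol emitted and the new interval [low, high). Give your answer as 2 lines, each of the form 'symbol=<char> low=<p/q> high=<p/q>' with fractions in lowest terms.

Answer: symbol=a low=1/2 high=7/8
symbol=a low=11/16 high=53/64

Derivation:
Step 1: interval [0/1, 1/1), width = 1/1 - 0/1 = 1/1
  'b': [0/1 + 1/1*0/1, 0/1 + 1/1*1/2) = [0/1, 1/2)
  'a': [0/1 + 1/1*1/2, 0/1 + 1/1*7/8) = [1/2, 7/8) <- contains code 97/128
  'e': [0/1 + 1/1*7/8, 0/1 + 1/1*1/1) = [7/8, 1/1)
  emit 'a', narrow to [1/2, 7/8)
Step 2: interval [1/2, 7/8), width = 7/8 - 1/2 = 3/8
  'b': [1/2 + 3/8*0/1, 1/2 + 3/8*1/2) = [1/2, 11/16)
  'a': [1/2 + 3/8*1/2, 1/2 + 3/8*7/8) = [11/16, 53/64) <- contains code 97/128
  'e': [1/2 + 3/8*7/8, 1/2 + 3/8*1/1) = [53/64, 7/8)
  emit 'a', narrow to [11/16, 53/64)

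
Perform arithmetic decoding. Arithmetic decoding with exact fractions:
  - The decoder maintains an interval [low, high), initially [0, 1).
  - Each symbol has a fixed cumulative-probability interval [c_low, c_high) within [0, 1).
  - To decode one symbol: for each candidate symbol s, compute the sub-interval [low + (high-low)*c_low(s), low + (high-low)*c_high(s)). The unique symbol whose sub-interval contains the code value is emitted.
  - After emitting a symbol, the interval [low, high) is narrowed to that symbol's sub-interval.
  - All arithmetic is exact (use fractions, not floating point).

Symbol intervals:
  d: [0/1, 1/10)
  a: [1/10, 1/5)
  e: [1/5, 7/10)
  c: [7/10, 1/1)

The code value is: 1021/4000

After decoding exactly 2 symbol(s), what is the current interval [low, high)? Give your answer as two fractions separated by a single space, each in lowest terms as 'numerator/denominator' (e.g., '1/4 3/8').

Step 1: interval [0/1, 1/1), width = 1/1 - 0/1 = 1/1
  'd': [0/1 + 1/1*0/1, 0/1 + 1/1*1/10) = [0/1, 1/10)
  'a': [0/1 + 1/1*1/10, 0/1 + 1/1*1/5) = [1/10, 1/5)
  'e': [0/1 + 1/1*1/5, 0/1 + 1/1*7/10) = [1/5, 7/10) <- contains code 1021/4000
  'c': [0/1 + 1/1*7/10, 0/1 + 1/1*1/1) = [7/10, 1/1)
  emit 'e', narrow to [1/5, 7/10)
Step 2: interval [1/5, 7/10), width = 7/10 - 1/5 = 1/2
  'd': [1/5 + 1/2*0/1, 1/5 + 1/2*1/10) = [1/5, 1/4)
  'a': [1/5 + 1/2*1/10, 1/5 + 1/2*1/5) = [1/4, 3/10) <- contains code 1021/4000
  'e': [1/5 + 1/2*1/5, 1/5 + 1/2*7/10) = [3/10, 11/20)
  'c': [1/5 + 1/2*7/10, 1/5 + 1/2*1/1) = [11/20, 7/10)
  emit 'a', narrow to [1/4, 3/10)

Answer: 1/4 3/10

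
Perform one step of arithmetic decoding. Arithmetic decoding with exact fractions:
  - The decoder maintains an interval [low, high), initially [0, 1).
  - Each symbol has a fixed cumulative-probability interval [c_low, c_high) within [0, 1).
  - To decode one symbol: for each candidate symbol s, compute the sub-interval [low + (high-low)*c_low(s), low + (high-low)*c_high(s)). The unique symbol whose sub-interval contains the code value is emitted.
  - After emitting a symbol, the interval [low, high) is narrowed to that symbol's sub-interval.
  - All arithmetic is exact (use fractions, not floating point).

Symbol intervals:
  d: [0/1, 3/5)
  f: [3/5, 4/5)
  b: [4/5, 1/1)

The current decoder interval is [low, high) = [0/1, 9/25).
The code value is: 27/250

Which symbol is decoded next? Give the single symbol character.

Interval width = high − low = 9/25 − 0/1 = 9/25
Scaled code = (code − low) / width = (27/250 − 0/1) / 9/25 = 3/10
  d: [0/1, 3/5) ← scaled code falls here ✓
  f: [3/5, 4/5) 
  b: [4/5, 1/1) 

Answer: d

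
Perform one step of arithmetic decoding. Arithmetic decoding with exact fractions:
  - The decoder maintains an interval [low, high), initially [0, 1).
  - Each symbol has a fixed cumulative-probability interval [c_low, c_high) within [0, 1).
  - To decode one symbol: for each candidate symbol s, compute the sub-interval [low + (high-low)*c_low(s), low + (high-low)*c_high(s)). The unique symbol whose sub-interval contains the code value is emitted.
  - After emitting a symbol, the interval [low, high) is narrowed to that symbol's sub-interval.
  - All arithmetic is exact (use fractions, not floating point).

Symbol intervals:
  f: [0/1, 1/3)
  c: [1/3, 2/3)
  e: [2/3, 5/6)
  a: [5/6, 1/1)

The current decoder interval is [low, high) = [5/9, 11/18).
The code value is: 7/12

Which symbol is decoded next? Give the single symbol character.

Interval width = high − low = 11/18 − 5/9 = 1/18
Scaled code = (code − low) / width = (7/12 − 5/9) / 1/18 = 1/2
  f: [0/1, 1/3) 
  c: [1/3, 2/3) ← scaled code falls here ✓
  e: [2/3, 5/6) 
  a: [5/6, 1/1) 

Answer: c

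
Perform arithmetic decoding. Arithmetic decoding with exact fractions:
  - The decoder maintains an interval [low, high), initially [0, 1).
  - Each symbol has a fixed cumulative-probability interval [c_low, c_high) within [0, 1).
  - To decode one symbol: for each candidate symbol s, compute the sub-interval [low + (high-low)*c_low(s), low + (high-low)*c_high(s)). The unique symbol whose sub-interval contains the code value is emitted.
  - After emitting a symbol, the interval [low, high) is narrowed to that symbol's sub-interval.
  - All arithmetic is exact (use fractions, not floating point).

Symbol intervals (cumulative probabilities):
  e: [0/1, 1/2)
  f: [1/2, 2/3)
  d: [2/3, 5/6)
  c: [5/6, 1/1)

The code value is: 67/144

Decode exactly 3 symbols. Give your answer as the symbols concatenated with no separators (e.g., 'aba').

Step 1: interval [0/1, 1/1), width = 1/1 - 0/1 = 1/1
  'e': [0/1 + 1/1*0/1, 0/1 + 1/1*1/2) = [0/1, 1/2) <- contains code 67/144
  'f': [0/1 + 1/1*1/2, 0/1 + 1/1*2/3) = [1/2, 2/3)
  'd': [0/1 + 1/1*2/3, 0/1 + 1/1*5/6) = [2/3, 5/6)
  'c': [0/1 + 1/1*5/6, 0/1 + 1/1*1/1) = [5/6, 1/1)
  emit 'e', narrow to [0/1, 1/2)
Step 2: interval [0/1, 1/2), width = 1/2 - 0/1 = 1/2
  'e': [0/1 + 1/2*0/1, 0/1 + 1/2*1/2) = [0/1, 1/4)
  'f': [0/1 + 1/2*1/2, 0/1 + 1/2*2/3) = [1/4, 1/3)
  'd': [0/1 + 1/2*2/3, 0/1 + 1/2*5/6) = [1/3, 5/12)
  'c': [0/1 + 1/2*5/6, 0/1 + 1/2*1/1) = [5/12, 1/2) <- contains code 67/144
  emit 'c', narrow to [5/12, 1/2)
Step 3: interval [5/12, 1/2), width = 1/2 - 5/12 = 1/12
  'e': [5/12 + 1/12*0/1, 5/12 + 1/12*1/2) = [5/12, 11/24)
  'f': [5/12 + 1/12*1/2, 5/12 + 1/12*2/3) = [11/24, 17/36) <- contains code 67/144
  'd': [5/12 + 1/12*2/3, 5/12 + 1/12*5/6) = [17/36, 35/72)
  'c': [5/12 + 1/12*5/6, 5/12 + 1/12*1/1) = [35/72, 1/2)
  emit 'f', narrow to [11/24, 17/36)

Answer: ecf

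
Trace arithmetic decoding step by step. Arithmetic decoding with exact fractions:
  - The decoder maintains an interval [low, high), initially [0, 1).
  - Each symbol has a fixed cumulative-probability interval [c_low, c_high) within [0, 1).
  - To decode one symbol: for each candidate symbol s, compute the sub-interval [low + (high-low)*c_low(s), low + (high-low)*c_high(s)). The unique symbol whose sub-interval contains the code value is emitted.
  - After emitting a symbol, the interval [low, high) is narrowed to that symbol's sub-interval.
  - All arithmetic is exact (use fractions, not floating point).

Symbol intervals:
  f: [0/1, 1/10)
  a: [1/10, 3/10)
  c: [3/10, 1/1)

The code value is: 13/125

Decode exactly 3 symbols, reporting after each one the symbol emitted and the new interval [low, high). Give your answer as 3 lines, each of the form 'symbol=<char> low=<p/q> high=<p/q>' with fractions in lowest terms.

Answer: symbol=a low=1/10 high=3/10
symbol=f low=1/10 high=3/25
symbol=a low=51/500 high=53/500

Derivation:
Step 1: interval [0/1, 1/1), width = 1/1 - 0/1 = 1/1
  'f': [0/1 + 1/1*0/1, 0/1 + 1/1*1/10) = [0/1, 1/10)
  'a': [0/1 + 1/1*1/10, 0/1 + 1/1*3/10) = [1/10, 3/10) <- contains code 13/125
  'c': [0/1 + 1/1*3/10, 0/1 + 1/1*1/1) = [3/10, 1/1)
  emit 'a', narrow to [1/10, 3/10)
Step 2: interval [1/10, 3/10), width = 3/10 - 1/10 = 1/5
  'f': [1/10 + 1/5*0/1, 1/10 + 1/5*1/10) = [1/10, 3/25) <- contains code 13/125
  'a': [1/10 + 1/5*1/10, 1/10 + 1/5*3/10) = [3/25, 4/25)
  'c': [1/10 + 1/5*3/10, 1/10 + 1/5*1/1) = [4/25, 3/10)
  emit 'f', narrow to [1/10, 3/25)
Step 3: interval [1/10, 3/25), width = 3/25 - 1/10 = 1/50
  'f': [1/10 + 1/50*0/1, 1/10 + 1/50*1/10) = [1/10, 51/500)
  'a': [1/10 + 1/50*1/10, 1/10 + 1/50*3/10) = [51/500, 53/500) <- contains code 13/125
  'c': [1/10 + 1/50*3/10, 1/10 + 1/50*1/1) = [53/500, 3/25)
  emit 'a', narrow to [51/500, 53/500)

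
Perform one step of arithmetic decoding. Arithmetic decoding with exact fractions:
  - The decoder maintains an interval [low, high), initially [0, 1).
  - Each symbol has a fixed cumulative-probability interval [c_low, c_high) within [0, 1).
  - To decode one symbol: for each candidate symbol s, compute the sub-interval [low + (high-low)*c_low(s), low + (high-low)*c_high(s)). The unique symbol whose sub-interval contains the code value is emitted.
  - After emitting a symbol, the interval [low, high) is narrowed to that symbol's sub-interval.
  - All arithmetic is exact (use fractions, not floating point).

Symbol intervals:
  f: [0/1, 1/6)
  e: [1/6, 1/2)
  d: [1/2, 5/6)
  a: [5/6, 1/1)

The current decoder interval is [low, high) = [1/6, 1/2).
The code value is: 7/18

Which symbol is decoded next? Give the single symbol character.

Interval width = high − low = 1/2 − 1/6 = 1/3
Scaled code = (code − low) / width = (7/18 − 1/6) / 1/3 = 2/3
  f: [0/1, 1/6) 
  e: [1/6, 1/2) 
  d: [1/2, 5/6) ← scaled code falls here ✓
  a: [5/6, 1/1) 

Answer: d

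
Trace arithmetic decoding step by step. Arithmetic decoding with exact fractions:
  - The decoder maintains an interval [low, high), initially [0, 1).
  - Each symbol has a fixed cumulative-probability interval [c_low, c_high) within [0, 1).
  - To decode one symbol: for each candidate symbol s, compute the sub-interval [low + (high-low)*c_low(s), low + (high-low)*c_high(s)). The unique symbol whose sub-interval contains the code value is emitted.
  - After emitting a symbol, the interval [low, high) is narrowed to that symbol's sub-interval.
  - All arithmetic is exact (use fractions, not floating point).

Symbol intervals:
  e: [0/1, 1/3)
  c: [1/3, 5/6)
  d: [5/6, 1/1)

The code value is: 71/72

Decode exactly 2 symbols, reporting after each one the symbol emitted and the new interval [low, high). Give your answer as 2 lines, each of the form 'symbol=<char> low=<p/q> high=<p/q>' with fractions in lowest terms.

Answer: symbol=d low=5/6 high=1/1
symbol=d low=35/36 high=1/1

Derivation:
Step 1: interval [0/1, 1/1), width = 1/1 - 0/1 = 1/1
  'e': [0/1 + 1/1*0/1, 0/1 + 1/1*1/3) = [0/1, 1/3)
  'c': [0/1 + 1/1*1/3, 0/1 + 1/1*5/6) = [1/3, 5/6)
  'd': [0/1 + 1/1*5/6, 0/1 + 1/1*1/1) = [5/6, 1/1) <- contains code 71/72
  emit 'd', narrow to [5/6, 1/1)
Step 2: interval [5/6, 1/1), width = 1/1 - 5/6 = 1/6
  'e': [5/6 + 1/6*0/1, 5/6 + 1/6*1/3) = [5/6, 8/9)
  'c': [5/6 + 1/6*1/3, 5/6 + 1/6*5/6) = [8/9, 35/36)
  'd': [5/6 + 1/6*5/6, 5/6 + 1/6*1/1) = [35/36, 1/1) <- contains code 71/72
  emit 'd', narrow to [35/36, 1/1)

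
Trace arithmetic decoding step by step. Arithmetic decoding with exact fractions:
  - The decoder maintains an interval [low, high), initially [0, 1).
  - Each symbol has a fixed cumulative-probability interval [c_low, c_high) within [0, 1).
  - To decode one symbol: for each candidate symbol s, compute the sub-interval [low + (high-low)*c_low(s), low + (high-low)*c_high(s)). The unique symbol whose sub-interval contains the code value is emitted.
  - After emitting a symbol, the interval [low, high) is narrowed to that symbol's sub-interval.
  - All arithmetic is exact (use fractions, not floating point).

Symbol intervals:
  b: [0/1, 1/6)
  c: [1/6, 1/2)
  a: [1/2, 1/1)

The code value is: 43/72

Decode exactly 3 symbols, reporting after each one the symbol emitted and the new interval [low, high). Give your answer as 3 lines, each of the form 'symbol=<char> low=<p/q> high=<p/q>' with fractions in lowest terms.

Step 1: interval [0/1, 1/1), width = 1/1 - 0/1 = 1/1
  'b': [0/1 + 1/1*0/1, 0/1 + 1/1*1/6) = [0/1, 1/6)
  'c': [0/1 + 1/1*1/6, 0/1 + 1/1*1/2) = [1/6, 1/2)
  'a': [0/1 + 1/1*1/2, 0/1 + 1/1*1/1) = [1/2, 1/1) <- contains code 43/72
  emit 'a', narrow to [1/2, 1/1)
Step 2: interval [1/2, 1/1), width = 1/1 - 1/2 = 1/2
  'b': [1/2 + 1/2*0/1, 1/2 + 1/2*1/6) = [1/2, 7/12)
  'c': [1/2 + 1/2*1/6, 1/2 + 1/2*1/2) = [7/12, 3/4) <- contains code 43/72
  'a': [1/2 + 1/2*1/2, 1/2 + 1/2*1/1) = [3/4, 1/1)
  emit 'c', narrow to [7/12, 3/4)
Step 3: interval [7/12, 3/4), width = 3/4 - 7/12 = 1/6
  'b': [7/12 + 1/6*0/1, 7/12 + 1/6*1/6) = [7/12, 11/18) <- contains code 43/72
  'c': [7/12 + 1/6*1/6, 7/12 + 1/6*1/2) = [11/18, 2/3)
  'a': [7/12 + 1/6*1/2, 7/12 + 1/6*1/1) = [2/3, 3/4)
  emit 'b', narrow to [7/12, 11/18)

Answer: symbol=a low=1/2 high=1/1
symbol=c low=7/12 high=3/4
symbol=b low=7/12 high=11/18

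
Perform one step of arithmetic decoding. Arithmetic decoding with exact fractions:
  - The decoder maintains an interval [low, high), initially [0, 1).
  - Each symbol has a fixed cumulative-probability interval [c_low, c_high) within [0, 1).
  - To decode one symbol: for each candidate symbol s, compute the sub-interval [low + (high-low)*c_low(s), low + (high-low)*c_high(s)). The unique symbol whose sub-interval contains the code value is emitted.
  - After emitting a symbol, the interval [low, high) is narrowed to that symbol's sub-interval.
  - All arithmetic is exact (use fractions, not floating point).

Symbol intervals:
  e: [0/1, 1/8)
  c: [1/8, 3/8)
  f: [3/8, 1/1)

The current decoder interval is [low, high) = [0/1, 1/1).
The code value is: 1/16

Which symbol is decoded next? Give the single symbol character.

Answer: e

Derivation:
Interval width = high − low = 1/1 − 0/1 = 1/1
Scaled code = (code − low) / width = (1/16 − 0/1) / 1/1 = 1/16
  e: [0/1, 1/8) ← scaled code falls here ✓
  c: [1/8, 3/8) 
  f: [3/8, 1/1) 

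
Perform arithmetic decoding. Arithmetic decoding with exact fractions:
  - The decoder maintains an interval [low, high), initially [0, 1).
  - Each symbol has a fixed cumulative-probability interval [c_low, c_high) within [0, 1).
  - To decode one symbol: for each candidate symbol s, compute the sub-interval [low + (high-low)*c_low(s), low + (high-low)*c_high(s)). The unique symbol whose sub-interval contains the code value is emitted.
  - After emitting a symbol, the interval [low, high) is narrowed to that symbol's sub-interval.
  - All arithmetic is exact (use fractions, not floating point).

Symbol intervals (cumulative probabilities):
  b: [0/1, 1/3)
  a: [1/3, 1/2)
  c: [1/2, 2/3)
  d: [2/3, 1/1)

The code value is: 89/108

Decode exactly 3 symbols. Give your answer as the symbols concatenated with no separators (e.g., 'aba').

Step 1: interval [0/1, 1/1), width = 1/1 - 0/1 = 1/1
  'b': [0/1 + 1/1*0/1, 0/1 + 1/1*1/3) = [0/1, 1/3)
  'a': [0/1 + 1/1*1/3, 0/1 + 1/1*1/2) = [1/3, 1/2)
  'c': [0/1 + 1/1*1/2, 0/1 + 1/1*2/3) = [1/2, 2/3)
  'd': [0/1 + 1/1*2/3, 0/1 + 1/1*1/1) = [2/3, 1/1) <- contains code 89/108
  emit 'd', narrow to [2/3, 1/1)
Step 2: interval [2/3, 1/1), width = 1/1 - 2/3 = 1/3
  'b': [2/3 + 1/3*0/1, 2/3 + 1/3*1/3) = [2/3, 7/9)
  'a': [2/3 + 1/3*1/3, 2/3 + 1/3*1/2) = [7/9, 5/6) <- contains code 89/108
  'c': [2/3 + 1/3*1/2, 2/3 + 1/3*2/3) = [5/6, 8/9)
  'd': [2/3 + 1/3*2/3, 2/3 + 1/3*1/1) = [8/9, 1/1)
  emit 'a', narrow to [7/9, 5/6)
Step 3: interval [7/9, 5/6), width = 5/6 - 7/9 = 1/18
  'b': [7/9 + 1/18*0/1, 7/9 + 1/18*1/3) = [7/9, 43/54)
  'a': [7/9 + 1/18*1/3, 7/9 + 1/18*1/2) = [43/54, 29/36)
  'c': [7/9 + 1/18*1/2, 7/9 + 1/18*2/3) = [29/36, 22/27)
  'd': [7/9 + 1/18*2/3, 7/9 + 1/18*1/1) = [22/27, 5/6) <- contains code 89/108
  emit 'd', narrow to [22/27, 5/6)

Answer: dad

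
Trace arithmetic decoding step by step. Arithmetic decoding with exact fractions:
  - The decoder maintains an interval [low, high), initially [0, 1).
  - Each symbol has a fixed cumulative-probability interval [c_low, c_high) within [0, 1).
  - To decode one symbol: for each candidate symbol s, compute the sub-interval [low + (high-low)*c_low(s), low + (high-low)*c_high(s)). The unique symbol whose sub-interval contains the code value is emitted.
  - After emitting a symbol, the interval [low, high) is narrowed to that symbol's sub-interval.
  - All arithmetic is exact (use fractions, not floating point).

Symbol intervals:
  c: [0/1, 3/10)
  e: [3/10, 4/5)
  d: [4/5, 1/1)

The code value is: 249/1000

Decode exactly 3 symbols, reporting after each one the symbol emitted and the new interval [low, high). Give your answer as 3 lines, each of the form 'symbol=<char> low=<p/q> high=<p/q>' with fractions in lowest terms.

Answer: symbol=c low=0/1 high=3/10
symbol=d low=6/25 high=3/10
symbol=c low=6/25 high=129/500

Derivation:
Step 1: interval [0/1, 1/1), width = 1/1 - 0/1 = 1/1
  'c': [0/1 + 1/1*0/1, 0/1 + 1/1*3/10) = [0/1, 3/10) <- contains code 249/1000
  'e': [0/1 + 1/1*3/10, 0/1 + 1/1*4/5) = [3/10, 4/5)
  'd': [0/1 + 1/1*4/5, 0/1 + 1/1*1/1) = [4/5, 1/1)
  emit 'c', narrow to [0/1, 3/10)
Step 2: interval [0/1, 3/10), width = 3/10 - 0/1 = 3/10
  'c': [0/1 + 3/10*0/1, 0/1 + 3/10*3/10) = [0/1, 9/100)
  'e': [0/1 + 3/10*3/10, 0/1 + 3/10*4/5) = [9/100, 6/25)
  'd': [0/1 + 3/10*4/5, 0/1 + 3/10*1/1) = [6/25, 3/10) <- contains code 249/1000
  emit 'd', narrow to [6/25, 3/10)
Step 3: interval [6/25, 3/10), width = 3/10 - 6/25 = 3/50
  'c': [6/25 + 3/50*0/1, 6/25 + 3/50*3/10) = [6/25, 129/500) <- contains code 249/1000
  'e': [6/25 + 3/50*3/10, 6/25 + 3/50*4/5) = [129/500, 36/125)
  'd': [6/25 + 3/50*4/5, 6/25 + 3/50*1/1) = [36/125, 3/10)
  emit 'c', narrow to [6/25, 129/500)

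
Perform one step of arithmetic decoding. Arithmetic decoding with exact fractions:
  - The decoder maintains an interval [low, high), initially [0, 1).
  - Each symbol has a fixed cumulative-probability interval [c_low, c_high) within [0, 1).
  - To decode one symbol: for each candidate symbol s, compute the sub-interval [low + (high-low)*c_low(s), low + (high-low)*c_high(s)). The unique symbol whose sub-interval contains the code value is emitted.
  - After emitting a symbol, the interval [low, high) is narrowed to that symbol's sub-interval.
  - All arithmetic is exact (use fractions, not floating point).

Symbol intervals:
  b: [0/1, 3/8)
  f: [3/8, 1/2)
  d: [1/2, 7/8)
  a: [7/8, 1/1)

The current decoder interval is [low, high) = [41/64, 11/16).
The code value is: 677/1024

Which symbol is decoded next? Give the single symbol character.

Interval width = high − low = 11/16 − 41/64 = 3/64
Scaled code = (code − low) / width = (677/1024 − 41/64) / 3/64 = 7/16
  b: [0/1, 3/8) 
  f: [3/8, 1/2) ← scaled code falls here ✓
  d: [1/2, 7/8) 
  a: [7/8, 1/1) 

Answer: f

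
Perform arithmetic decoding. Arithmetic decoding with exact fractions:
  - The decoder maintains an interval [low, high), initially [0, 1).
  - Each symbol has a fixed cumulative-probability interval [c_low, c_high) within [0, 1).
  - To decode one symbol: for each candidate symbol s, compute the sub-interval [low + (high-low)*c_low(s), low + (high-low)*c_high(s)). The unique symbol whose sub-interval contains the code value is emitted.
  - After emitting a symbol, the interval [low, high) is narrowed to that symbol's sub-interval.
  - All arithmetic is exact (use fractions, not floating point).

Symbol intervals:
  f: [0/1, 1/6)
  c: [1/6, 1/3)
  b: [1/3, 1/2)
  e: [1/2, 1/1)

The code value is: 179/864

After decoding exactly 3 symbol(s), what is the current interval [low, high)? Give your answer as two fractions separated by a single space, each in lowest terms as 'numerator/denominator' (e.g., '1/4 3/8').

Answer: 11/54 5/24

Derivation:
Step 1: interval [0/1, 1/1), width = 1/1 - 0/1 = 1/1
  'f': [0/1 + 1/1*0/1, 0/1 + 1/1*1/6) = [0/1, 1/6)
  'c': [0/1 + 1/1*1/6, 0/1 + 1/1*1/3) = [1/6, 1/3) <- contains code 179/864
  'b': [0/1 + 1/1*1/3, 0/1 + 1/1*1/2) = [1/3, 1/2)
  'e': [0/1 + 1/1*1/2, 0/1 + 1/1*1/1) = [1/2, 1/1)
  emit 'c', narrow to [1/6, 1/3)
Step 2: interval [1/6, 1/3), width = 1/3 - 1/6 = 1/6
  'f': [1/6 + 1/6*0/1, 1/6 + 1/6*1/6) = [1/6, 7/36)
  'c': [1/6 + 1/6*1/6, 1/6 + 1/6*1/3) = [7/36, 2/9) <- contains code 179/864
  'b': [1/6 + 1/6*1/3, 1/6 + 1/6*1/2) = [2/9, 1/4)
  'e': [1/6 + 1/6*1/2, 1/6 + 1/6*1/1) = [1/4, 1/3)
  emit 'c', narrow to [7/36, 2/9)
Step 3: interval [7/36, 2/9), width = 2/9 - 7/36 = 1/36
  'f': [7/36 + 1/36*0/1, 7/36 + 1/36*1/6) = [7/36, 43/216)
  'c': [7/36 + 1/36*1/6, 7/36 + 1/36*1/3) = [43/216, 11/54)
  'b': [7/36 + 1/36*1/3, 7/36 + 1/36*1/2) = [11/54, 5/24) <- contains code 179/864
  'e': [7/36 + 1/36*1/2, 7/36 + 1/36*1/1) = [5/24, 2/9)
  emit 'b', narrow to [11/54, 5/24)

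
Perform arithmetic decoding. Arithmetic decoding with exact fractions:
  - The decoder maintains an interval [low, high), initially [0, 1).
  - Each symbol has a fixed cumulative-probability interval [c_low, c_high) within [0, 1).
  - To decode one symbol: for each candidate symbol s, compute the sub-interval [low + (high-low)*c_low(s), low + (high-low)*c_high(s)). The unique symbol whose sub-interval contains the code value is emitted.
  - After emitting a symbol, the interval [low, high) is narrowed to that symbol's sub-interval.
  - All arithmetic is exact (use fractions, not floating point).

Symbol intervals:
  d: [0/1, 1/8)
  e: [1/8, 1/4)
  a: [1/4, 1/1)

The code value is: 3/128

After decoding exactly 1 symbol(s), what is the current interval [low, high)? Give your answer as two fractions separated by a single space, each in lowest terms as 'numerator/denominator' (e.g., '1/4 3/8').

Step 1: interval [0/1, 1/1), width = 1/1 - 0/1 = 1/1
  'd': [0/1 + 1/1*0/1, 0/1 + 1/1*1/8) = [0/1, 1/8) <- contains code 3/128
  'e': [0/1 + 1/1*1/8, 0/1 + 1/1*1/4) = [1/8, 1/4)
  'a': [0/1 + 1/1*1/4, 0/1 + 1/1*1/1) = [1/4, 1/1)
  emit 'd', narrow to [0/1, 1/8)

Answer: 0/1 1/8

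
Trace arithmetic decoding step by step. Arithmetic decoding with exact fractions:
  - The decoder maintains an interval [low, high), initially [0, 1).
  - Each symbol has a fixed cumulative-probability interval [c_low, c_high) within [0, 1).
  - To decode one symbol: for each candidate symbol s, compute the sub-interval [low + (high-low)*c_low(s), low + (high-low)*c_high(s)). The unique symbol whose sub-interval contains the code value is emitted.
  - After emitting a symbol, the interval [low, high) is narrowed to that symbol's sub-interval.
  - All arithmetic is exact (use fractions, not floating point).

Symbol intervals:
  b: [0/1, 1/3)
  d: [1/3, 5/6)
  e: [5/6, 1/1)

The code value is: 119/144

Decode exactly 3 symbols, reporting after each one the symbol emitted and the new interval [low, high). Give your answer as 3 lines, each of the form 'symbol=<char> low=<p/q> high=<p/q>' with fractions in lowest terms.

Answer: symbol=d low=1/3 high=5/6
symbol=e low=3/4 high=5/6
symbol=e low=59/72 high=5/6

Derivation:
Step 1: interval [0/1, 1/1), width = 1/1 - 0/1 = 1/1
  'b': [0/1 + 1/1*0/1, 0/1 + 1/1*1/3) = [0/1, 1/3)
  'd': [0/1 + 1/1*1/3, 0/1 + 1/1*5/6) = [1/3, 5/6) <- contains code 119/144
  'e': [0/1 + 1/1*5/6, 0/1 + 1/1*1/1) = [5/6, 1/1)
  emit 'd', narrow to [1/3, 5/6)
Step 2: interval [1/3, 5/6), width = 5/6 - 1/3 = 1/2
  'b': [1/3 + 1/2*0/1, 1/3 + 1/2*1/3) = [1/3, 1/2)
  'd': [1/3 + 1/2*1/3, 1/3 + 1/2*5/6) = [1/2, 3/4)
  'e': [1/3 + 1/2*5/6, 1/3 + 1/2*1/1) = [3/4, 5/6) <- contains code 119/144
  emit 'e', narrow to [3/4, 5/6)
Step 3: interval [3/4, 5/6), width = 5/6 - 3/4 = 1/12
  'b': [3/4 + 1/12*0/1, 3/4 + 1/12*1/3) = [3/4, 7/9)
  'd': [3/4 + 1/12*1/3, 3/4 + 1/12*5/6) = [7/9, 59/72)
  'e': [3/4 + 1/12*5/6, 3/4 + 1/12*1/1) = [59/72, 5/6) <- contains code 119/144
  emit 'e', narrow to [59/72, 5/6)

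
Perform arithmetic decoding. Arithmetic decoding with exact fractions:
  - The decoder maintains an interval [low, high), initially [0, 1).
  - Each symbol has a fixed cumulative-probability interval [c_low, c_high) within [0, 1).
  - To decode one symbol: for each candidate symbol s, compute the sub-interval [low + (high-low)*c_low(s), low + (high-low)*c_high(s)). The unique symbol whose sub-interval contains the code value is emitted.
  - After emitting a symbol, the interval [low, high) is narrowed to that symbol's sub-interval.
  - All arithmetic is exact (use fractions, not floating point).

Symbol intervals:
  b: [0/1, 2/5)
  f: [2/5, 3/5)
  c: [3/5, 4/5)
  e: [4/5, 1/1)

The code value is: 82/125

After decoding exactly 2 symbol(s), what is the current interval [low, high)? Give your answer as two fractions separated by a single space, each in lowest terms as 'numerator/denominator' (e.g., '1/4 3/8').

Answer: 3/5 17/25

Derivation:
Step 1: interval [0/1, 1/1), width = 1/1 - 0/1 = 1/1
  'b': [0/1 + 1/1*0/1, 0/1 + 1/1*2/5) = [0/1, 2/5)
  'f': [0/1 + 1/1*2/5, 0/1 + 1/1*3/5) = [2/5, 3/5)
  'c': [0/1 + 1/1*3/5, 0/1 + 1/1*4/5) = [3/5, 4/5) <- contains code 82/125
  'e': [0/1 + 1/1*4/5, 0/1 + 1/1*1/1) = [4/5, 1/1)
  emit 'c', narrow to [3/5, 4/5)
Step 2: interval [3/5, 4/5), width = 4/5 - 3/5 = 1/5
  'b': [3/5 + 1/5*0/1, 3/5 + 1/5*2/5) = [3/5, 17/25) <- contains code 82/125
  'f': [3/5 + 1/5*2/5, 3/5 + 1/5*3/5) = [17/25, 18/25)
  'c': [3/5 + 1/5*3/5, 3/5 + 1/5*4/5) = [18/25, 19/25)
  'e': [3/5 + 1/5*4/5, 3/5 + 1/5*1/1) = [19/25, 4/5)
  emit 'b', narrow to [3/5, 17/25)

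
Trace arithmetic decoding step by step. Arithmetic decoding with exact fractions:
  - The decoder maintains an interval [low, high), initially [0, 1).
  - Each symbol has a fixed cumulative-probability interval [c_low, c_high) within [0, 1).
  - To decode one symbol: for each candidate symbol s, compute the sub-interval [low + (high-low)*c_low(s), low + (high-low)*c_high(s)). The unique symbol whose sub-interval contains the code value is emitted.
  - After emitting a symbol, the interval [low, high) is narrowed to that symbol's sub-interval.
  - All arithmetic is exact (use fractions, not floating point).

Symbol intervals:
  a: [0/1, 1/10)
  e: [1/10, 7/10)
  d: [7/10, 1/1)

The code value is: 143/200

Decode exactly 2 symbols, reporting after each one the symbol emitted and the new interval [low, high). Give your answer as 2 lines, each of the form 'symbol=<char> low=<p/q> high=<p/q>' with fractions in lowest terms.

Answer: symbol=d low=7/10 high=1/1
symbol=a low=7/10 high=73/100

Derivation:
Step 1: interval [0/1, 1/1), width = 1/1 - 0/1 = 1/1
  'a': [0/1 + 1/1*0/1, 0/1 + 1/1*1/10) = [0/1, 1/10)
  'e': [0/1 + 1/1*1/10, 0/1 + 1/1*7/10) = [1/10, 7/10)
  'd': [0/1 + 1/1*7/10, 0/1 + 1/1*1/1) = [7/10, 1/1) <- contains code 143/200
  emit 'd', narrow to [7/10, 1/1)
Step 2: interval [7/10, 1/1), width = 1/1 - 7/10 = 3/10
  'a': [7/10 + 3/10*0/1, 7/10 + 3/10*1/10) = [7/10, 73/100) <- contains code 143/200
  'e': [7/10 + 3/10*1/10, 7/10 + 3/10*7/10) = [73/100, 91/100)
  'd': [7/10 + 3/10*7/10, 7/10 + 3/10*1/1) = [91/100, 1/1)
  emit 'a', narrow to [7/10, 73/100)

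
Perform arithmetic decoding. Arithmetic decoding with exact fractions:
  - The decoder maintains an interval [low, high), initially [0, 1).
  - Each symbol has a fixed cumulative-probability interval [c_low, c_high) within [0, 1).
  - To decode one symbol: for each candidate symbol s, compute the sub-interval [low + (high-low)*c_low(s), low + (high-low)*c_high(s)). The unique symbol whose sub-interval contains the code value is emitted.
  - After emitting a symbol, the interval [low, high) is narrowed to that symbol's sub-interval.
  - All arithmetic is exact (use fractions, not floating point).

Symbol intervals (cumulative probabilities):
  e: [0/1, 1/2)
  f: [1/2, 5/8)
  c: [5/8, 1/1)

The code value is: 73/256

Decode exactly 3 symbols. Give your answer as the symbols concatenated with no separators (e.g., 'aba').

Step 1: interval [0/1, 1/1), width = 1/1 - 0/1 = 1/1
  'e': [0/1 + 1/1*0/1, 0/1 + 1/1*1/2) = [0/1, 1/2) <- contains code 73/256
  'f': [0/1 + 1/1*1/2, 0/1 + 1/1*5/8) = [1/2, 5/8)
  'c': [0/1 + 1/1*5/8, 0/1 + 1/1*1/1) = [5/8, 1/1)
  emit 'e', narrow to [0/1, 1/2)
Step 2: interval [0/1, 1/2), width = 1/2 - 0/1 = 1/2
  'e': [0/1 + 1/2*0/1, 0/1 + 1/2*1/2) = [0/1, 1/4)
  'f': [0/1 + 1/2*1/2, 0/1 + 1/2*5/8) = [1/4, 5/16) <- contains code 73/256
  'c': [0/1 + 1/2*5/8, 0/1 + 1/2*1/1) = [5/16, 1/2)
  emit 'f', narrow to [1/4, 5/16)
Step 3: interval [1/4, 5/16), width = 5/16 - 1/4 = 1/16
  'e': [1/4 + 1/16*0/1, 1/4 + 1/16*1/2) = [1/4, 9/32)
  'f': [1/4 + 1/16*1/2, 1/4 + 1/16*5/8) = [9/32, 37/128) <- contains code 73/256
  'c': [1/4 + 1/16*5/8, 1/4 + 1/16*1/1) = [37/128, 5/16)
  emit 'f', narrow to [9/32, 37/128)

Answer: eff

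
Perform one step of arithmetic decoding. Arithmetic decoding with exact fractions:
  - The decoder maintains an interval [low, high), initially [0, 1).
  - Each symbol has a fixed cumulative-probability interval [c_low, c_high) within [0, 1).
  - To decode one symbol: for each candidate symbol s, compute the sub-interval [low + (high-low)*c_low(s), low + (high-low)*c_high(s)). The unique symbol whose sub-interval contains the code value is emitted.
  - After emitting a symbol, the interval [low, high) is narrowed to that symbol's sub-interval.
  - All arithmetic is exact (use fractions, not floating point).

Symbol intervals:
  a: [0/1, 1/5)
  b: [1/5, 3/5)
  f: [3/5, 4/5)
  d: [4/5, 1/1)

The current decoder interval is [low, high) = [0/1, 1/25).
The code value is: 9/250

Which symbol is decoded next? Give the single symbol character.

Answer: d

Derivation:
Interval width = high − low = 1/25 − 0/1 = 1/25
Scaled code = (code − low) / width = (9/250 − 0/1) / 1/25 = 9/10
  a: [0/1, 1/5) 
  b: [1/5, 3/5) 
  f: [3/5, 4/5) 
  d: [4/5, 1/1) ← scaled code falls here ✓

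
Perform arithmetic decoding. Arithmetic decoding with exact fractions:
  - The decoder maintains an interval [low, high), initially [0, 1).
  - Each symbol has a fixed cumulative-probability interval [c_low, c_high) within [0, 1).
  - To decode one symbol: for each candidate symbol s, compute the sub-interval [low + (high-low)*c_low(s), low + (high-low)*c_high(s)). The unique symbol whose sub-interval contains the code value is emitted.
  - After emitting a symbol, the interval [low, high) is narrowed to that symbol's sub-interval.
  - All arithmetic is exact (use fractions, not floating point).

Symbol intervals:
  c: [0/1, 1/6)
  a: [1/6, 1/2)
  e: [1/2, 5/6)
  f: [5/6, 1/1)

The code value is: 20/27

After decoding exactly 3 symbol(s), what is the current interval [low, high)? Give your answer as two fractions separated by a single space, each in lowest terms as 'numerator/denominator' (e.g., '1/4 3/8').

Answer: 13/18 41/54

Derivation:
Step 1: interval [0/1, 1/1), width = 1/1 - 0/1 = 1/1
  'c': [0/1 + 1/1*0/1, 0/1 + 1/1*1/6) = [0/1, 1/6)
  'a': [0/1 + 1/1*1/6, 0/1 + 1/1*1/2) = [1/6, 1/2)
  'e': [0/1 + 1/1*1/2, 0/1 + 1/1*5/6) = [1/2, 5/6) <- contains code 20/27
  'f': [0/1 + 1/1*5/6, 0/1 + 1/1*1/1) = [5/6, 1/1)
  emit 'e', narrow to [1/2, 5/6)
Step 2: interval [1/2, 5/6), width = 5/6 - 1/2 = 1/3
  'c': [1/2 + 1/3*0/1, 1/2 + 1/3*1/6) = [1/2, 5/9)
  'a': [1/2 + 1/3*1/6, 1/2 + 1/3*1/2) = [5/9, 2/3)
  'e': [1/2 + 1/3*1/2, 1/2 + 1/3*5/6) = [2/3, 7/9) <- contains code 20/27
  'f': [1/2 + 1/3*5/6, 1/2 + 1/3*1/1) = [7/9, 5/6)
  emit 'e', narrow to [2/3, 7/9)
Step 3: interval [2/3, 7/9), width = 7/9 - 2/3 = 1/9
  'c': [2/3 + 1/9*0/1, 2/3 + 1/9*1/6) = [2/3, 37/54)
  'a': [2/3 + 1/9*1/6, 2/3 + 1/9*1/2) = [37/54, 13/18)
  'e': [2/3 + 1/9*1/2, 2/3 + 1/9*5/6) = [13/18, 41/54) <- contains code 20/27
  'f': [2/3 + 1/9*5/6, 2/3 + 1/9*1/1) = [41/54, 7/9)
  emit 'e', narrow to [13/18, 41/54)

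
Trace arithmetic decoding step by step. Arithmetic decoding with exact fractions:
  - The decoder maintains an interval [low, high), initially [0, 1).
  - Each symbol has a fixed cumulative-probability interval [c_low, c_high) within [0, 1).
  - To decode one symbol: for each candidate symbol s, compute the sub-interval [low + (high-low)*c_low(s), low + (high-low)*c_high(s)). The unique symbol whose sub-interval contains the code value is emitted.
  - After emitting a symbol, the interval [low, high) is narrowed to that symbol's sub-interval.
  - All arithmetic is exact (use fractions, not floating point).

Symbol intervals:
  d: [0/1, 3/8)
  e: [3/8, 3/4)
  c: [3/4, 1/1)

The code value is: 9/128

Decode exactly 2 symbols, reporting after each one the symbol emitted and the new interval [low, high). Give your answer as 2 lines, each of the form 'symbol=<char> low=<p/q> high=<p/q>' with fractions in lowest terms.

Answer: symbol=d low=0/1 high=3/8
symbol=d low=0/1 high=9/64

Derivation:
Step 1: interval [0/1, 1/1), width = 1/1 - 0/1 = 1/1
  'd': [0/1 + 1/1*0/1, 0/1 + 1/1*3/8) = [0/1, 3/8) <- contains code 9/128
  'e': [0/1 + 1/1*3/8, 0/1 + 1/1*3/4) = [3/8, 3/4)
  'c': [0/1 + 1/1*3/4, 0/1 + 1/1*1/1) = [3/4, 1/1)
  emit 'd', narrow to [0/1, 3/8)
Step 2: interval [0/1, 3/8), width = 3/8 - 0/1 = 3/8
  'd': [0/1 + 3/8*0/1, 0/1 + 3/8*3/8) = [0/1, 9/64) <- contains code 9/128
  'e': [0/1 + 3/8*3/8, 0/1 + 3/8*3/4) = [9/64, 9/32)
  'c': [0/1 + 3/8*3/4, 0/1 + 3/8*1/1) = [9/32, 3/8)
  emit 'd', narrow to [0/1, 9/64)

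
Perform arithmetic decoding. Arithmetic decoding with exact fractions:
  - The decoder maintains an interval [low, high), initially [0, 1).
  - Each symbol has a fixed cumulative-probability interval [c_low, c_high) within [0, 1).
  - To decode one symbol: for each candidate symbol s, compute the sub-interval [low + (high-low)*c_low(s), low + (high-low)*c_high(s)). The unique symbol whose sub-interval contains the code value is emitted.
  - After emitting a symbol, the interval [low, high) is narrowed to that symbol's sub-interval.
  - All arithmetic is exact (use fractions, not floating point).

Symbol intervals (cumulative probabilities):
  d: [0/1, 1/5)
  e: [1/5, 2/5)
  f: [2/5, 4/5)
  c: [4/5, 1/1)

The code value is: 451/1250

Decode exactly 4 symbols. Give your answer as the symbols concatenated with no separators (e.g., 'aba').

Step 1: interval [0/1, 1/1), width = 1/1 - 0/1 = 1/1
  'd': [0/1 + 1/1*0/1, 0/1 + 1/1*1/5) = [0/1, 1/5)
  'e': [0/1 + 1/1*1/5, 0/1 + 1/1*2/5) = [1/5, 2/5) <- contains code 451/1250
  'f': [0/1 + 1/1*2/5, 0/1 + 1/1*4/5) = [2/5, 4/5)
  'c': [0/1 + 1/1*4/5, 0/1 + 1/1*1/1) = [4/5, 1/1)
  emit 'e', narrow to [1/5, 2/5)
Step 2: interval [1/5, 2/5), width = 2/5 - 1/5 = 1/5
  'd': [1/5 + 1/5*0/1, 1/5 + 1/5*1/5) = [1/5, 6/25)
  'e': [1/5 + 1/5*1/5, 1/5 + 1/5*2/5) = [6/25, 7/25)
  'f': [1/5 + 1/5*2/5, 1/5 + 1/5*4/5) = [7/25, 9/25)
  'c': [1/5 + 1/5*4/5, 1/5 + 1/5*1/1) = [9/25, 2/5) <- contains code 451/1250
  emit 'c', narrow to [9/25, 2/5)
Step 3: interval [9/25, 2/5), width = 2/5 - 9/25 = 1/25
  'd': [9/25 + 1/25*0/1, 9/25 + 1/25*1/5) = [9/25, 46/125) <- contains code 451/1250
  'e': [9/25 + 1/25*1/5, 9/25 + 1/25*2/5) = [46/125, 47/125)
  'f': [9/25 + 1/25*2/5, 9/25 + 1/25*4/5) = [47/125, 49/125)
  'c': [9/25 + 1/25*4/5, 9/25 + 1/25*1/1) = [49/125, 2/5)
  emit 'd', narrow to [9/25, 46/125)
Step 4: interval [9/25, 46/125), width = 46/125 - 9/25 = 1/125
  'd': [9/25 + 1/125*0/1, 9/25 + 1/125*1/5) = [9/25, 226/625) <- contains code 451/1250
  'e': [9/25 + 1/125*1/5, 9/25 + 1/125*2/5) = [226/625, 227/625)
  'f': [9/25 + 1/125*2/5, 9/25 + 1/125*4/5) = [227/625, 229/625)
  'c': [9/25 + 1/125*4/5, 9/25 + 1/125*1/1) = [229/625, 46/125)
  emit 'd', narrow to [9/25, 226/625)

Answer: ecdd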